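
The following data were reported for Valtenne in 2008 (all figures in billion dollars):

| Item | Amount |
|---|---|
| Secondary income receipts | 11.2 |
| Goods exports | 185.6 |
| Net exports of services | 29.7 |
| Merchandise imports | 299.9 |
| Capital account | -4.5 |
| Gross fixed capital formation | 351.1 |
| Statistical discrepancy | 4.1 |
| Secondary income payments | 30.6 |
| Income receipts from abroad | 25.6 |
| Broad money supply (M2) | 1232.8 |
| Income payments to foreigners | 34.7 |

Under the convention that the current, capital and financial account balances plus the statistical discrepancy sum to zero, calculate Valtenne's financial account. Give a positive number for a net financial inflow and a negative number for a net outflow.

113.5

Goods balance = 185.6 - 299.9 = -114.3
Services balance = 29.7
Trade balance (goods + services) = -114.3 + 29.7 = -84.6
Net primary income = 25.6 - 34.7 = -9.1
Net secondary income = 11.2 - 30.6 = -19.4
Current account = -84.6 + (-9.1) + (-19.4) = -113.1
Financial account = -(-113.1 + (-4.5) + 4.1) = 113.5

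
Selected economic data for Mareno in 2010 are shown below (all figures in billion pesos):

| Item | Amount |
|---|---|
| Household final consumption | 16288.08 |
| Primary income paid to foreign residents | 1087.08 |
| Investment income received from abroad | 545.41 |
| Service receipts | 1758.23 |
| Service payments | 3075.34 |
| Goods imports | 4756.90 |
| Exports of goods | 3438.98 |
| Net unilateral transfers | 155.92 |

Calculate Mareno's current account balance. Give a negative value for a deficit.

Goods balance = 3438.98 - 4756.90 = -1317.92
Services balance = 1758.23 - 3075.34 = -1317.11
Trade balance (goods + services) = -1317.92 + (-1317.11) = -2635.03
Net primary income = 545.41 - 1087.08 = -541.67
Net secondary income = 155.92
Current account = -2635.03 + (-541.67) + 155.92 = -3020.78

-3020.78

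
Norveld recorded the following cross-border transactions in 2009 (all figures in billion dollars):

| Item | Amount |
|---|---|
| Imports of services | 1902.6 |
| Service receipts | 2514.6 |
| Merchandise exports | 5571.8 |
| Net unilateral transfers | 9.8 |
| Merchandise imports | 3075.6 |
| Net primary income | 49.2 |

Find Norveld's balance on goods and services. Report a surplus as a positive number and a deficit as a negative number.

Goods balance = 5571.8 - 3075.6 = 2496.2
Services balance = 2514.6 - 1902.6 = 612.0
Trade balance (goods + services) = 2496.2 + 612.0 = 3108.2

3108.2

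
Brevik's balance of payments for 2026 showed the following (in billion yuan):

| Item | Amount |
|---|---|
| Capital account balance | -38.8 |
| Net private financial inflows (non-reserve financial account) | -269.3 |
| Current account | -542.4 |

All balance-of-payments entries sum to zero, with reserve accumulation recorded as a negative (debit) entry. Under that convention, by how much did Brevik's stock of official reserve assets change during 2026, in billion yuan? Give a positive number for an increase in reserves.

-850.5

Official reserve transactions balance = -((-542.4) + (-38.8) + (-269.3)) = 850.5
An accumulation of reserves is recorded as a debit (negative entry), so the change in the stock of reserves is the negative of that balance.
Change in official reserves = -(850.5) = -850.5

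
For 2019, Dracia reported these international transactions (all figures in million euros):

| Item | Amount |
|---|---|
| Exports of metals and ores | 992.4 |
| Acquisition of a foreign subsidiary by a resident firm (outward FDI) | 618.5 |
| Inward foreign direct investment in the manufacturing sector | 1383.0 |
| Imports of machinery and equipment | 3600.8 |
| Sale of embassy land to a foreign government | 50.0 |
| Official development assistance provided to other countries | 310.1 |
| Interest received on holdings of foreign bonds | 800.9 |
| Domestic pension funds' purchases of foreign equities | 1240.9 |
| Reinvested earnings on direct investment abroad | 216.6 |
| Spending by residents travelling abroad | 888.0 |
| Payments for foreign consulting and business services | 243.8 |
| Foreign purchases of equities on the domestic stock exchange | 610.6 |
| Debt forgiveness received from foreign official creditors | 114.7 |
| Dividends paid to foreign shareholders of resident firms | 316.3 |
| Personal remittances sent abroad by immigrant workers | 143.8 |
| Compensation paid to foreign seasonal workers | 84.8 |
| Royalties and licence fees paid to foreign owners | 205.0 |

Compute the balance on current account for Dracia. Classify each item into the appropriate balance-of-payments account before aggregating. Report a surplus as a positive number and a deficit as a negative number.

-3782.7

Goods: 992.4 - 3600.8 = -2608.4
Services: -888.0 - 205.0 - 243.8 = -1336.8
Primary income: 800.9 - 316.3 - 84.8 + 216.6 = 616.4
Secondary income: -310.1 - 143.8 = -453.9
Current account = (-2608.4) + (-1336.8) + 616.4 + (-453.9) = -3782.7
(Excluded from the current account — financial account: acquisition of a foreign subsidiary by a resident firm (outward FDI) 618.5, inward foreign direct investment in the manufacturing sector 1383.0, domestic pension funds' purchases of foreign equities 1240.9, foreign purchases of equities on the domestic stock exchange 610.6; capital account: sale of embassy land to a foreign government 50.0, debt forgiveness received from foreign official creditors 114.7.)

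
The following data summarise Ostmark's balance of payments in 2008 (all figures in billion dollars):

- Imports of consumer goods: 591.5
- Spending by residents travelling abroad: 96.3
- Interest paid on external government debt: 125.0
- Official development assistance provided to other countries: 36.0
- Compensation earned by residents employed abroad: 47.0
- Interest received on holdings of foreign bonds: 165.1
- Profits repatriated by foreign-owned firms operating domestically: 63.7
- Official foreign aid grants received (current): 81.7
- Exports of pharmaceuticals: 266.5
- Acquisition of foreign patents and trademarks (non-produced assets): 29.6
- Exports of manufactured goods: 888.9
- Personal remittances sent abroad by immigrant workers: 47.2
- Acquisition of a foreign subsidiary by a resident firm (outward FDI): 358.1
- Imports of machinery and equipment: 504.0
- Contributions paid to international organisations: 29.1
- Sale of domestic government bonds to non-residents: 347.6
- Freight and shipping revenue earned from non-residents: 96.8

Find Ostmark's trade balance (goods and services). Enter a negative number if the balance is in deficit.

60.4

Goods: -591.5 + 888.9 - 504.0 + 266.5 = 59.9
Services: 96.8 - 96.3 = 0.5
Trade balance = 59.9 + 0.5 = 60.4
(Excluded from the trade balance — primary income: interest paid on external government debt 125.0, compensation earned by residents employed abroad 47.0, interest received on holdings of foreign bonds 165.1, profits repatriated by foreign-owned firms operating domestically 63.7; secondary income: official development assistance provided to other countries 36.0, official foreign aid grants received (current) 81.7, personal remittances sent abroad by immigrant workers 47.2, contributions paid to international organisations 29.1; capital account: acquisition of foreign patents and trademarks (non-produced assets) 29.6; financial account: acquisition of a foreign subsidiary by a resident firm (outward FDI) 358.1, sale of domestic government bonds to non-residents 347.6.)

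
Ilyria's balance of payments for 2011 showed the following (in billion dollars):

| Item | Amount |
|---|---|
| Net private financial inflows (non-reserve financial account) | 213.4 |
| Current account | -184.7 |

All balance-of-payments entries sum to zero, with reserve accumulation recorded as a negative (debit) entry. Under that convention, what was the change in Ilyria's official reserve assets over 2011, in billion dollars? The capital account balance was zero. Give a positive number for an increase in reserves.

28.7

Official reserve transactions balance = -((-184.7) + 213.4) = -28.7
An accumulation of reserves is recorded as a debit (negative entry), so the change in the stock of reserves is the negative of that balance.
Change in official reserves = -(-28.7) = 28.7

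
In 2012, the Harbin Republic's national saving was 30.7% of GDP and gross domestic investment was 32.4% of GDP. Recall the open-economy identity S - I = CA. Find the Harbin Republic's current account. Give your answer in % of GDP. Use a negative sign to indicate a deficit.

CA = S - I = 30.7 - 32.4 = -1.7

-1.7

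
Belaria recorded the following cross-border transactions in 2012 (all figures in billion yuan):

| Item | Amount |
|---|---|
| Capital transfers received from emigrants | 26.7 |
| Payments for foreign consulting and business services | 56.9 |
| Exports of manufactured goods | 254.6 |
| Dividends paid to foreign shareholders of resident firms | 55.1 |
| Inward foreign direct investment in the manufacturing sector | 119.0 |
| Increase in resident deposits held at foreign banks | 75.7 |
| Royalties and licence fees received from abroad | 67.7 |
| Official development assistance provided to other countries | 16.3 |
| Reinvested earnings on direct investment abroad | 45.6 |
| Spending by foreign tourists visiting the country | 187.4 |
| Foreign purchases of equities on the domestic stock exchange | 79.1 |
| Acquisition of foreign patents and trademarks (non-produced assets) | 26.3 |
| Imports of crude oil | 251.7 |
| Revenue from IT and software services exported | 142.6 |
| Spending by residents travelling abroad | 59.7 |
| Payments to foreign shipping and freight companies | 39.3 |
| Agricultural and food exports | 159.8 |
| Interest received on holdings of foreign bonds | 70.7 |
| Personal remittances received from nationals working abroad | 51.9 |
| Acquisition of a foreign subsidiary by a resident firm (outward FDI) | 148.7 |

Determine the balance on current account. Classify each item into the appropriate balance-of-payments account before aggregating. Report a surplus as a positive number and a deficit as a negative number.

Goods: -251.7 + 159.8 + 254.6 = 162.7
Services: -56.9 - 39.3 - 59.7 + 142.6 + 67.7 + 187.4 = 241.8
Primary income: 70.7 + 45.6 - 55.1 = 61.2
Secondary income: 51.9 - 16.3 = 35.6
Current account = 162.7 + 241.8 + 61.2 + 35.6 = 501.3
(Excluded from the current account — capital account: capital transfers received from emigrants 26.7, acquisition of foreign patents and trademarks (non-produced assets) 26.3; financial account: inward foreign direct investment in the manufacturing sector 119.0, increase in resident deposits held at foreign banks 75.7, foreign purchases of equities on the domestic stock exchange 79.1, acquisition of a foreign subsidiary by a resident firm (outward FDI) 148.7.)

501.3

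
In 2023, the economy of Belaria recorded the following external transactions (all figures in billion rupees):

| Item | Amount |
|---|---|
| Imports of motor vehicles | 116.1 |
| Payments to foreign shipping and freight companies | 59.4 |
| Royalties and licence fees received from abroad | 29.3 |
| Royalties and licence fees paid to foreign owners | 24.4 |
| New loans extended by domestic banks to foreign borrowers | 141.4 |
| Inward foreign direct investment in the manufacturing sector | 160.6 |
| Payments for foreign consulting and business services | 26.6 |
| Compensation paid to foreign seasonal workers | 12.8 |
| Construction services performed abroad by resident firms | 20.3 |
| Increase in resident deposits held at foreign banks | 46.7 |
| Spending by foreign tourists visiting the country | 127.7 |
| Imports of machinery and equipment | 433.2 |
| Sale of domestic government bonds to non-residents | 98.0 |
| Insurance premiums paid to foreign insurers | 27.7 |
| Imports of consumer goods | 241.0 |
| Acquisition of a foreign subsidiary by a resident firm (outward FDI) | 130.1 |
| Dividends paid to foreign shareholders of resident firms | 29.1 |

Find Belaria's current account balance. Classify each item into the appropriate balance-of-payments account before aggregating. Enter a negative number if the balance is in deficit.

Goods: -241.0 - 433.2 - 116.1 = -790.3
Services: -59.4 - 27.7 + 127.7 - 26.6 - 24.4 + 29.3 + 20.3 = 39.2
Primary income: -12.8 - 29.1 = -41.9
Current account = (-790.3) + 39.2 + (-41.9) = -793.0
(Excluded from the current account — financial account: new loans extended by domestic banks to foreign borrowers 141.4, inward foreign direct investment in the manufacturing sector 160.6, increase in resident deposits held at foreign banks 46.7, sale of domestic government bonds to non-residents 98.0, acquisition of a foreign subsidiary by a resident firm (outward FDI) 130.1.)

-793.0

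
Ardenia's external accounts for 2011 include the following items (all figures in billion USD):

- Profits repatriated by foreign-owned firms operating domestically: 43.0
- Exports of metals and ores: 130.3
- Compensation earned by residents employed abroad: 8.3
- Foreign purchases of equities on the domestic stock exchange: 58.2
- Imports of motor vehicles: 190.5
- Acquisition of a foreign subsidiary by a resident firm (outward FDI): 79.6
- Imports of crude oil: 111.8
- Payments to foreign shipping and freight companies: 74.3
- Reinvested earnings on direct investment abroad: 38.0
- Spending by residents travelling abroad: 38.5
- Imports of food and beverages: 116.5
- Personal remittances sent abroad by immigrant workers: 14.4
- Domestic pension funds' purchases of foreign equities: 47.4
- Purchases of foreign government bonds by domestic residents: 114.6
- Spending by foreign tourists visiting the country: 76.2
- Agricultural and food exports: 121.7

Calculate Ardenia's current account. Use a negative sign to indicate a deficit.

-214.5

Goods: -111.8 - 116.5 + 121.7 + 130.3 - 190.5 = -166.8
Services: 76.2 - 38.5 - 74.3 = -36.6
Primary income: -43.0 + 8.3 + 38.0 = 3.3
Secondary income: -14.4
Current account = (-166.8) + (-36.6) + 3.3 + (-14.4) = -214.5
(Excluded from the current account — financial account: foreign purchases of equities on the domestic stock exchange 58.2, acquisition of a foreign subsidiary by a resident firm (outward FDI) 79.6, domestic pension funds' purchases of foreign equities 47.4, purchases of foreign government bonds by domestic residents 114.6.)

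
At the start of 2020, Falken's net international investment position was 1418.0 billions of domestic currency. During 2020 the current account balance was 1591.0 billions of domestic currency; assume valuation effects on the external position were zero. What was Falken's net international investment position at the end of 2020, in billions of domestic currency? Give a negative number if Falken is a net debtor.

3009.0

With no valuation effects, change in NIIP = current account = 1591.0
End-of-year NIIP = 1418.0 + 1591.0 = 3009.0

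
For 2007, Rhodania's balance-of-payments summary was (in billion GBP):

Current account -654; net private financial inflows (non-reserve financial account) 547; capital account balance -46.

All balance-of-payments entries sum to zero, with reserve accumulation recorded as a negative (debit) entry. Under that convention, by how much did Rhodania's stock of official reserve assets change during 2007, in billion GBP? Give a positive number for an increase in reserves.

-153

Official reserve transactions balance = -((-654) + (-46) + 547) = 153
An accumulation of reserves is recorded as a debit (negative entry), so the change in the stock of reserves is the negative of that balance.
Change in official reserves = -(153) = -153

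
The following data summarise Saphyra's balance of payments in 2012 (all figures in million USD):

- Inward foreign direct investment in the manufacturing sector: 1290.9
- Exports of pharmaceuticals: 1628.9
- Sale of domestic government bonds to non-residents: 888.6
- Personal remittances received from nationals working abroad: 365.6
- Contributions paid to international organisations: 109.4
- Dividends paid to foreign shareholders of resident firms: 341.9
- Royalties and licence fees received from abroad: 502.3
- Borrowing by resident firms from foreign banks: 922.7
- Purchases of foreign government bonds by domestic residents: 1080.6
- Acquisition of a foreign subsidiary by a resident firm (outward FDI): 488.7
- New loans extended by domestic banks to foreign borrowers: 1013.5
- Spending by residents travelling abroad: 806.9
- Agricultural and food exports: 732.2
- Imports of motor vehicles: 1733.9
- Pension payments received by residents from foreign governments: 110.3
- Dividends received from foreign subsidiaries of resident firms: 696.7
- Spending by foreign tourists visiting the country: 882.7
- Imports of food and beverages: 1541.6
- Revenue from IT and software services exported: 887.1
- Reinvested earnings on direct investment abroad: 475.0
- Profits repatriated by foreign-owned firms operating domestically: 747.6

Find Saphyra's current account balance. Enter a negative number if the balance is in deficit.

999.5

Goods: -1733.9 + 732.2 + 1628.9 - 1541.6 = -914.4
Services: -806.9 + 502.3 + 882.7 + 887.1 = 1465.2
Primary income: -747.6 + 696.7 - 341.9 + 475.0 = 82.2
Secondary income: -109.4 + 110.3 + 365.6 = 366.5
Current account = (-914.4) + 1465.2 + 82.2 + 366.5 = 999.5
(Excluded from the current account — financial account: inward foreign direct investment in the manufacturing sector 1290.9, sale of domestic government bonds to non-residents 888.6, borrowing by resident firms from foreign banks 922.7, purchases of foreign government bonds by domestic residents 1080.6, acquisition of a foreign subsidiary by a resident firm (outward FDI) 488.7, new loans extended by domestic banks to foreign borrowers 1013.5.)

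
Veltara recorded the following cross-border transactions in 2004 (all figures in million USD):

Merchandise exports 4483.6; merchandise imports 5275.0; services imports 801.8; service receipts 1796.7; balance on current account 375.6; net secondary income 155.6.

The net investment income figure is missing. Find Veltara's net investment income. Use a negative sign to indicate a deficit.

Current account = goods balance + services balance + net primary income + net secondary income
Sum of the known components = 359.1
Net investment income = CA - (known components) = 375.6 - 359.1 = 16.5

16.5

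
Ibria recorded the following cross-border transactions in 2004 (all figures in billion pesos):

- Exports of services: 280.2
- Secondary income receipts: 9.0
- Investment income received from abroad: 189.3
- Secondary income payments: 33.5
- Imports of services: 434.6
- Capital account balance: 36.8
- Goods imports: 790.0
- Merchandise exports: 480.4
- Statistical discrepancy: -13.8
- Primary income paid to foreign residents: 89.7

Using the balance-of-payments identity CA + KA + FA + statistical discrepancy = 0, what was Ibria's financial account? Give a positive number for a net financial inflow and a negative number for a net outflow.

365.9

Goods balance = 480.4 - 790.0 = -309.6
Services balance = 280.2 - 434.6 = -154.4
Trade balance (goods + services) = -309.6 + (-154.4) = -464.0
Net primary income = 189.3 - 89.7 = 99.6
Net secondary income = 9.0 - 33.5 = -24.5
Current account = -464.0 + 99.6 + (-24.5) = -388.9
Financial account = -(-388.9 + 36.8 + (-13.8)) = 365.9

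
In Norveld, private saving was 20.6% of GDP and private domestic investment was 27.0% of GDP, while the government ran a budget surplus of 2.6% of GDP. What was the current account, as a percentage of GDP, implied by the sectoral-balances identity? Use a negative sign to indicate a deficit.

-3.8

By the sectoral-balances identity, CA = (S_private - I) + (T - G).
Private balance = 20.6 - 27.0 = -6.4
Government balance (T - G) = 2.6
CA = -6.4 + 2.6 = -3.8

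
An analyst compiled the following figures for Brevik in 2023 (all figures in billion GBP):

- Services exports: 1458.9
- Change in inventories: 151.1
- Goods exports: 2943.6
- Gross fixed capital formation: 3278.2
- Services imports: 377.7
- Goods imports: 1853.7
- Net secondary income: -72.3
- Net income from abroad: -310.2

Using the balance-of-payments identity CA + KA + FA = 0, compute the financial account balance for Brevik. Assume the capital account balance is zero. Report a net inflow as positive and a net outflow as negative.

Goods balance = 2943.6 - 1853.7 = 1089.9
Services balance = 1458.9 - 377.7 = 1081.2
Trade balance (goods + services) = 1089.9 + 1081.2 = 2171.1
Net primary income = -310.2
Net secondary income = -72.3
Current account = 2171.1 + (-310.2) + (-72.3) = 1788.6
Financial account = -(1788.6) = -1788.6

-1788.6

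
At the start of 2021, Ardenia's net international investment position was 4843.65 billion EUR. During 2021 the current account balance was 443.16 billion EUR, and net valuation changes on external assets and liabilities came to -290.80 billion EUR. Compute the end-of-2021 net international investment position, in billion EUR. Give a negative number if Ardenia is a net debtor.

4996.01

Change in NIIP = current account + net valuation change = 443.16 + (-290.80) = 152.36
End-of-year NIIP = 4843.65 + 152.36 = 4996.01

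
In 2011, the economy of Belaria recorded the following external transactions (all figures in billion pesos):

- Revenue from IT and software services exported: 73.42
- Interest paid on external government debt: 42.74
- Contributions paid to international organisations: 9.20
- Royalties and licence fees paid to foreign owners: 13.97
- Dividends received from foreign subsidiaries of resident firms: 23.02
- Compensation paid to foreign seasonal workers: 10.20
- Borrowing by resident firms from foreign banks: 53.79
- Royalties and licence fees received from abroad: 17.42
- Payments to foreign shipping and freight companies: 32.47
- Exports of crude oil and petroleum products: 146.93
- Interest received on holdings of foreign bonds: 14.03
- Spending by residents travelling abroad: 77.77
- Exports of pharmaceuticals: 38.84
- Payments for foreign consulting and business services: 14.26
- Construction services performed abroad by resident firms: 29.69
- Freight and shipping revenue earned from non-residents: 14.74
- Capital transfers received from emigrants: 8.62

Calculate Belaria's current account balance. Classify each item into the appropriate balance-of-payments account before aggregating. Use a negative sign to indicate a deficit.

Goods: 146.93 + 38.84 = 185.77
Services: 17.42 - 32.47 - 77.77 + 73.42 - 14.26 + 29.69 - 13.97 + 14.74 = -3.20
Primary income: -42.74 + 14.03 + 23.02 - 10.20 = -15.89
Secondary income: -9.20
Current account = 185.77 + (-3.20) + (-15.89) + (-9.20) = 157.48
(Excluded from the current account — financial account: borrowing by resident firms from foreign banks 53.79; capital account: capital transfers received from emigrants 8.62.)

157.48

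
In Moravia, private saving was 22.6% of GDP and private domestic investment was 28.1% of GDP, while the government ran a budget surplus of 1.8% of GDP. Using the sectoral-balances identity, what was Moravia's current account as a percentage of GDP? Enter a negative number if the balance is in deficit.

-3.7

By the sectoral-balances identity, CA = (S_private - I) + (T - G).
Private balance = 22.6 - 28.1 = -5.5
Government balance (T - G) = 1.8
CA = -5.5 + 1.8 = -3.7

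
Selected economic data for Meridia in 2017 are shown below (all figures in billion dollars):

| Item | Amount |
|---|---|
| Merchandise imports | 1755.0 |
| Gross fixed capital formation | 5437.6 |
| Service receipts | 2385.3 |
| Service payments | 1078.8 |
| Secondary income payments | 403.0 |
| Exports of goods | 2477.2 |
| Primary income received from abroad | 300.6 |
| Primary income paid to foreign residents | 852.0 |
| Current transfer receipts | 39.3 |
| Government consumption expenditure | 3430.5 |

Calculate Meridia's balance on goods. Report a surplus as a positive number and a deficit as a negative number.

Goods balance = 2477.2 - 1755.0 = 722.2

722.2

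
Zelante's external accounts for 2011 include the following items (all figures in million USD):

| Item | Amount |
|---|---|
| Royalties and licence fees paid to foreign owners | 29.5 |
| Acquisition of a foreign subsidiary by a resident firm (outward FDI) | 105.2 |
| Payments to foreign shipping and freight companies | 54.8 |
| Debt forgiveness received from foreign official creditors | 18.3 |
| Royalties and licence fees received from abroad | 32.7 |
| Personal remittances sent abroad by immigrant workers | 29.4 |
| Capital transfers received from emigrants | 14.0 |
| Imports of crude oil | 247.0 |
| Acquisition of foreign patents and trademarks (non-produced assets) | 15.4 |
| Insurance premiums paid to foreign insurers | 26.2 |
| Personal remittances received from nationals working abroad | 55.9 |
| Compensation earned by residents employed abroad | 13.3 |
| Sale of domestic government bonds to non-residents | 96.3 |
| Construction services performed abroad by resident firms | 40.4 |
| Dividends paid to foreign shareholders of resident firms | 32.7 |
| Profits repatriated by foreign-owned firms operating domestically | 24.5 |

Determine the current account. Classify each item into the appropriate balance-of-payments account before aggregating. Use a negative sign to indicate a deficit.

-301.8

Goods: -247.0
Services: -29.5 + 32.7 - 26.2 + 40.4 - 54.8 = -37.4
Primary income: 13.3 - 24.5 - 32.7 = -43.9
Secondary income: -29.4 + 55.9 = 26.5
Current account = (-247.0) + (-37.4) + (-43.9) + 26.5 = -301.8
(Excluded from the current account — financial account: acquisition of a foreign subsidiary by a resident firm (outward FDI) 105.2, sale of domestic government bonds to non-residents 96.3; capital account: debt forgiveness received from foreign official creditors 18.3, capital transfers received from emigrants 14.0, acquisition of foreign patents and trademarks (non-produced assets) 15.4.)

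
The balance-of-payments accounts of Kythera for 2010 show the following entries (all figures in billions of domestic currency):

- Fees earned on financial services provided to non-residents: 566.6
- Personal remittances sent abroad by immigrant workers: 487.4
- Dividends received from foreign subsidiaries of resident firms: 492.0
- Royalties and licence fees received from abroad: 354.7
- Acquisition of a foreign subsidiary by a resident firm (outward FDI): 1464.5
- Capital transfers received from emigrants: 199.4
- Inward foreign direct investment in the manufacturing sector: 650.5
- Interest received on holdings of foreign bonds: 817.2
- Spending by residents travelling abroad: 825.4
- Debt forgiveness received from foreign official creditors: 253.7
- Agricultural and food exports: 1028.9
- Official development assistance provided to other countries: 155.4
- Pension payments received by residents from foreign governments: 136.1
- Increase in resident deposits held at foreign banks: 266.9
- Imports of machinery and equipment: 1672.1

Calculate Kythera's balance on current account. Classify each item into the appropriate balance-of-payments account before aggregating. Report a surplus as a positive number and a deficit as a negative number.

Goods: -1672.1 + 1028.9 = -643.2
Services: 354.7 - 825.4 + 566.6 = 95.9
Primary income: 817.2 + 492.0 = 1309.2
Secondary income: 136.1 - 155.4 - 487.4 = -506.7
Current account = (-643.2) + 95.9 + 1309.2 + (-506.7) = 255.2
(Excluded from the current account — financial account: acquisition of a foreign subsidiary by a resident firm (outward FDI) 1464.5, inward foreign direct investment in the manufacturing sector 650.5, increase in resident deposits held at foreign banks 266.9; capital account: capital transfers received from emigrants 199.4, debt forgiveness received from foreign official creditors 253.7.)

255.2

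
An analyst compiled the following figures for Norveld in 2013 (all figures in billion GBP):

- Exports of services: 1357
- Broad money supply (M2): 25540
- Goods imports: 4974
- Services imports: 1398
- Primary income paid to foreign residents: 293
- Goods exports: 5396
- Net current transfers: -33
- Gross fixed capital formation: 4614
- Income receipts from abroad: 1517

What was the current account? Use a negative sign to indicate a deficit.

Goods balance = 5396 - 4974 = 422
Services balance = 1357 - 1398 = -41
Trade balance (goods + services) = 422 + (-41) = 381
Net primary income = 1517 - 293 = 1224
Net secondary income = -33
Current account = 381 + 1224 + (-33) = 1572

1572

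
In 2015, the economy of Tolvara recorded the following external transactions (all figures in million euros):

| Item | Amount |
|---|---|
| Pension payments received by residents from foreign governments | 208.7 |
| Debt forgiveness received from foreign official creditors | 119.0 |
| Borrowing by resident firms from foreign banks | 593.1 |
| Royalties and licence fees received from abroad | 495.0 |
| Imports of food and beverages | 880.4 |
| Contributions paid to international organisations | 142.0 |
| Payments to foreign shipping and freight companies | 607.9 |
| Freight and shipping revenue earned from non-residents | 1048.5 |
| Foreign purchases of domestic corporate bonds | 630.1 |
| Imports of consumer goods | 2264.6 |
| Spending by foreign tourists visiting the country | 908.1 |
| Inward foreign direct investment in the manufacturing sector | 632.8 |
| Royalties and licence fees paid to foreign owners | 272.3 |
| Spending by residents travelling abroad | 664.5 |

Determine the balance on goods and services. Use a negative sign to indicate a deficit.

-2238.1

Goods: -2264.6 - 880.4 = -3145.0
Services: 1048.5 - 272.3 - 607.9 - 664.5 + 908.1 + 495.0 = 906.9
Trade balance = -3145.0 + 906.9 = -2238.1
(Excluded from the trade balance — secondary income: pension payments received by residents from foreign governments 208.7, contributions paid to international organisations 142.0; capital account: debt forgiveness received from foreign official creditors 119.0; financial account: borrowing by resident firms from foreign banks 593.1, foreign purchases of domestic corporate bonds 630.1, inward foreign direct investment in the manufacturing sector 632.8.)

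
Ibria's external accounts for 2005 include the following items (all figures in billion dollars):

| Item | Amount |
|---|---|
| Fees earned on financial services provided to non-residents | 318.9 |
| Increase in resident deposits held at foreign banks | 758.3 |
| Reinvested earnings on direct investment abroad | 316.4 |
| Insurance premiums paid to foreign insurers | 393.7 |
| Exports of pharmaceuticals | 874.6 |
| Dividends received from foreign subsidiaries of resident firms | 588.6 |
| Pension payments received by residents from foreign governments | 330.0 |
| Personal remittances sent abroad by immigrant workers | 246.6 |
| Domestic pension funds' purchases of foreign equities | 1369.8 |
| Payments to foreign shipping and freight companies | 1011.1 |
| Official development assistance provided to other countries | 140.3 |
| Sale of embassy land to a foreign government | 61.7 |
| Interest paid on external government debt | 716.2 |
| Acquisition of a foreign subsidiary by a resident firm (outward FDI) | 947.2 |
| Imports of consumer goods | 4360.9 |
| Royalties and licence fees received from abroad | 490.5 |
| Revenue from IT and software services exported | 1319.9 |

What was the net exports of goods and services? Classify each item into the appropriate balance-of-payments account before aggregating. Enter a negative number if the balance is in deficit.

-2761.8

Goods: -4360.9 + 874.6 = -3486.3
Services: 490.5 + 1319.9 - 1011.1 + 318.9 - 393.7 = 724.5
Trade balance = -3486.3 + 724.5 = -2761.8
(Excluded from the trade balance — financial account: increase in resident deposits held at foreign banks 758.3, domestic pension funds' purchases of foreign equities 1369.8, acquisition of a foreign subsidiary by a resident firm (outward FDI) 947.2; primary income: reinvested earnings on direct investment abroad 316.4, dividends received from foreign subsidiaries of resident firms 588.6, interest paid on external government debt 716.2; secondary income: pension payments received by residents from foreign governments 330.0, personal remittances sent abroad by immigrant workers 246.6, official development assistance provided to other countries 140.3; capital account: sale of embassy land to a foreign government 61.7.)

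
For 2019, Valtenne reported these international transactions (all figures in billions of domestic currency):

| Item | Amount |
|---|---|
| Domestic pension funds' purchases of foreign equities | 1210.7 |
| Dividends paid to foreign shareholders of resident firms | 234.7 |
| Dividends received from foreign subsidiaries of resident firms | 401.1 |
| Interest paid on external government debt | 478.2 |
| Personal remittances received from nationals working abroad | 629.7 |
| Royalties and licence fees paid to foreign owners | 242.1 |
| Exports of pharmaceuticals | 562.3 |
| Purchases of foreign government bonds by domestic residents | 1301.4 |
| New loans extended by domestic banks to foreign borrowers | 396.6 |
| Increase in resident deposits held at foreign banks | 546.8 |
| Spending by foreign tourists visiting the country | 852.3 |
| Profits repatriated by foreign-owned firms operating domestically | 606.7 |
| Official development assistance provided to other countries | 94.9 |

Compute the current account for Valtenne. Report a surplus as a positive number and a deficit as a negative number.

Goods: 562.3
Services: 852.3 - 242.1 = 610.2
Primary income: -606.7 - 478.2 - 234.7 + 401.1 = -918.5
Secondary income: -94.9 + 629.7 = 534.8
Current account = 562.3 + 610.2 + (-918.5) + 534.8 = 788.8
(Excluded from the current account — financial account: domestic pension funds' purchases of foreign equities 1210.7, purchases of foreign government bonds by domestic residents 1301.4, new loans extended by domestic banks to foreign borrowers 396.6, increase in resident deposits held at foreign banks 546.8.)

788.8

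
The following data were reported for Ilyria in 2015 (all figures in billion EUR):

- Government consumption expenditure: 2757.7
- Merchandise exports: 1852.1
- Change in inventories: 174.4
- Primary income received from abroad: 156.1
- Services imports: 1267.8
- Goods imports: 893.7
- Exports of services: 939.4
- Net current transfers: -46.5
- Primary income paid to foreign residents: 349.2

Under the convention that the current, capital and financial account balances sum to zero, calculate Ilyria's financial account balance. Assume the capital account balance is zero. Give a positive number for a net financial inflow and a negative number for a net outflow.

Goods balance = 1852.1 - 893.7 = 958.4
Services balance = 939.4 - 1267.8 = -328.4
Trade balance (goods + services) = 958.4 + (-328.4) = 630.0
Net primary income = 156.1 - 349.2 = -193.1
Net secondary income = -46.5
Current account = 630.0 + (-193.1) + (-46.5) = 390.4
Financial account = -(390.4) = -390.4

-390.4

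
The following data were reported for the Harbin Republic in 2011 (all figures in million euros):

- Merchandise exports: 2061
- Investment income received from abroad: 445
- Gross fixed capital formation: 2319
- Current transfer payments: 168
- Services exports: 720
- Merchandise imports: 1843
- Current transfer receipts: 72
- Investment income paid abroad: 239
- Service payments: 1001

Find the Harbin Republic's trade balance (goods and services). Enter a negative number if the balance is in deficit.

Goods balance = 2061 - 1843 = 218
Services balance = 720 - 1001 = -281
Trade balance (goods + services) = 218 + (-281) = -63

-63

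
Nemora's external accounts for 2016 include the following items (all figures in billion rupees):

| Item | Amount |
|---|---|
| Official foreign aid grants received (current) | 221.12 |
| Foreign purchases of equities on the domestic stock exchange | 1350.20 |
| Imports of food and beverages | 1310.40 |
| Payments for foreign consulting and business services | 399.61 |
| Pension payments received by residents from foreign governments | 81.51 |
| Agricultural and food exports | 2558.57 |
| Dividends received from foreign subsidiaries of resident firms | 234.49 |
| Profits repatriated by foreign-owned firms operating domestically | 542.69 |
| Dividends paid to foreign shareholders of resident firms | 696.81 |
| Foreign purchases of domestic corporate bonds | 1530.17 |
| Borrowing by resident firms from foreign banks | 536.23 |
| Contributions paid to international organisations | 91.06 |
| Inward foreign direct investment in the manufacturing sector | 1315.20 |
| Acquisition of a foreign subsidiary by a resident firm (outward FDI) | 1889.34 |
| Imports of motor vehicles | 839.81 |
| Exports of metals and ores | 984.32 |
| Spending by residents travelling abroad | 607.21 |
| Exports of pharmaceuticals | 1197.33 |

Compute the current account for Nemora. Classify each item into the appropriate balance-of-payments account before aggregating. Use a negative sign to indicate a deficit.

Goods: 984.32 - 839.81 + 2558.57 + 1197.33 - 1310.40 = 2590.01
Services: -399.61 - 607.21 = -1006.82
Primary income: -542.69 - 696.81 + 234.49 = -1005.01
Secondary income: -91.06 + 81.51 + 221.12 = 211.57
Current account = 2590.01 + (-1006.82) + (-1005.01) + 211.57 = 789.75
(Excluded from the current account — financial account: foreign purchases of equities on the domestic stock exchange 1350.20, foreign purchases of domestic corporate bonds 1530.17, borrowing by resident firms from foreign banks 536.23, inward foreign direct investment in the manufacturing sector 1315.20, acquisition of a foreign subsidiary by a resident firm (outward FDI) 1889.34.)

789.75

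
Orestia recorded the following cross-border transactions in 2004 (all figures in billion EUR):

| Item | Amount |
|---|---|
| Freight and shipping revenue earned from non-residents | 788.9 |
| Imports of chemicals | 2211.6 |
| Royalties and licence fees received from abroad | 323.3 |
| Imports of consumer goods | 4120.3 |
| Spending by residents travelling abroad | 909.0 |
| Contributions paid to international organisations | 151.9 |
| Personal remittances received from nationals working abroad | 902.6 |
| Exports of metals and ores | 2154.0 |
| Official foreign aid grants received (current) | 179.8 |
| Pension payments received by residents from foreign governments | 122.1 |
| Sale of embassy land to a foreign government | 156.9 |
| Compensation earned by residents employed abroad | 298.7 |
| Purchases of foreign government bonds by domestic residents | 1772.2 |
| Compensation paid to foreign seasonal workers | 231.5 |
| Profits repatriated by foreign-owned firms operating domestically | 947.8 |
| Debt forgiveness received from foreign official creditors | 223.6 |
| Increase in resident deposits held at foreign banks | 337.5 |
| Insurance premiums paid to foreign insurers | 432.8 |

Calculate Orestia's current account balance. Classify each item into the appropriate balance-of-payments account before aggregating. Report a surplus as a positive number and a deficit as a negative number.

-4235.5

Goods: 2154.0 - 4120.3 - 2211.6 = -4177.9
Services: 323.3 - 909.0 - 432.8 + 788.9 = -229.6
Primary income: -231.5 - 947.8 + 298.7 = -880.6
Secondary income: 902.6 + 122.1 - 151.9 + 179.8 = 1052.6
Current account = (-4177.9) + (-229.6) + (-880.6) + 1052.6 = -4235.5
(Excluded from the current account — capital account: sale of embassy land to a foreign government 156.9, debt forgiveness received from foreign official creditors 223.6; financial account: purchases of foreign government bonds by domestic residents 1772.2, increase in resident deposits held at foreign banks 337.5.)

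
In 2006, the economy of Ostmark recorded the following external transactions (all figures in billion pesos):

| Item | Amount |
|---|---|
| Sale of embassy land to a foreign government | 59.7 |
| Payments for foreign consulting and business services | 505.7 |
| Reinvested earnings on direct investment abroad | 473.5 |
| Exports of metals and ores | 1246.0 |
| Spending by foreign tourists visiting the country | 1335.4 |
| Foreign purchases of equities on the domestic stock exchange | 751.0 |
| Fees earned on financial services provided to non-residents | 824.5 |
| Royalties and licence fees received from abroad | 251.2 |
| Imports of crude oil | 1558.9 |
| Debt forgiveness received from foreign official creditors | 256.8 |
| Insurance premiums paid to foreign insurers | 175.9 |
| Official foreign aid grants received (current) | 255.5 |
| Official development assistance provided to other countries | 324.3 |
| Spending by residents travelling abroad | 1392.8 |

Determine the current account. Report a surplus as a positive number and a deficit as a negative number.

428.5

Goods: -1558.9 + 1246.0 = -312.9
Services: 1335.4 - 1392.8 - 505.7 - 175.9 + 824.5 + 251.2 = 336.7
Primary income: 473.5
Secondary income: -324.3 + 255.5 = -68.8
Current account = (-312.9) + 336.7 + 473.5 + (-68.8) = 428.5
(Excluded from the current account — capital account: sale of embassy land to a foreign government 59.7, debt forgiveness received from foreign official creditors 256.8; financial account: foreign purchases of equities on the domestic stock exchange 751.0.)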